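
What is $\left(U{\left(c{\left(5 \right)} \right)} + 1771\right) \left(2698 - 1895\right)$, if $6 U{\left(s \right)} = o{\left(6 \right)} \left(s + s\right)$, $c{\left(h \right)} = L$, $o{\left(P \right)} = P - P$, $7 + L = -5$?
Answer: $1422113$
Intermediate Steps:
$L = -12$ ($L = -7 - 5 = -12$)
$o{\left(P \right)} = 0$
$c{\left(h \right)} = -12$
$U{\left(s \right)} = 0$ ($U{\left(s \right)} = \frac{0 \left(s + s\right)}{6} = \frac{0 \cdot 2 s}{6} = \frac{1}{6} \cdot 0 = 0$)
$\left(U{\left(c{\left(5 \right)} \right)} + 1771\right) \left(2698 - 1895\right) = \left(0 + 1771\right) \left(2698 - 1895\right) = 1771 \cdot 803 = 1422113$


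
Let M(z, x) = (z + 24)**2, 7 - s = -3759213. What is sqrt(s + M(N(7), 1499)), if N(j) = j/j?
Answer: sqrt(3759845) ≈ 1939.0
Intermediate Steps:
N(j) = 1
s = 3759220 (s = 7 - 1*(-3759213) = 7 + 3759213 = 3759220)
M(z, x) = (24 + z)**2
sqrt(s + M(N(7), 1499)) = sqrt(3759220 + (24 + 1)**2) = sqrt(3759220 + 25**2) = sqrt(3759220 + 625) = sqrt(3759845)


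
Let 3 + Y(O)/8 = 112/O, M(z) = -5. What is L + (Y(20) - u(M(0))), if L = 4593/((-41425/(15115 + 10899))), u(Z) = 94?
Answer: -122514612/41425 ≈ -2957.5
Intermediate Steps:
Y(O) = -24 + 896/O (Y(O) = -24 + 8*(112/O) = -24 + 896/O)
L = -119482302/41425 (L = 4593/((-41425/26014)) = 4593/((-41425*1/26014)) = 4593/(-41425/26014) = 4593*(-26014/41425) = -119482302/41425 ≈ -2884.3)
L + (Y(20) - u(M(0))) = -119482302/41425 + ((-24 + 896/20) - 1*94) = -119482302/41425 + ((-24 + 896*(1/20)) - 94) = -119482302/41425 + ((-24 + 224/5) - 94) = -119482302/41425 + (104/5 - 94) = -119482302/41425 - 366/5 = -122514612/41425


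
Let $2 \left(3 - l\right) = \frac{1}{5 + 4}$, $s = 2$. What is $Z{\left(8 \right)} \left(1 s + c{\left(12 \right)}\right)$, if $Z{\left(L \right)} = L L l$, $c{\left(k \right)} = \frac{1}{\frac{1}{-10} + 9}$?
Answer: $\frac{318848}{801} \approx 398.06$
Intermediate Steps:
$l = \frac{53}{18}$ ($l = 3 - \frac{1}{2 \left(5 + 4\right)} = 3 - \frac{1}{2 \cdot 9} = 3 - \frac{1}{18} = \frac{53}{18} \approx 2.9444$)
$c{\left(k \right)} = \frac{10}{89}$ ($c{\left(k \right)} = \frac{1}{- \frac{1}{10} + 9} = \frac{1}{\frac{89}{10}} = \frac{10}{89}$)
$Z{\left(L \right)} = \frac{53 L^{2}}{18}$ ($Z{\left(L \right)} = L L \frac{53}{18} = L^{2} \cdot \frac{53}{18} = \frac{53 L^{2}}{18}$)
$Z{\left(8 \right)} \left(1 s + c{\left(12 \right)}\right) = \frac{53 \cdot 8^{2}}{18} \left(1 \cdot 2 + \frac{10}{89}\right) = \frac{53}{18} \cdot 64 \left(2 + \frac{10}{89}\right) = \frac{1696}{9} \cdot \frac{188}{89} = \frac{318848}{801}$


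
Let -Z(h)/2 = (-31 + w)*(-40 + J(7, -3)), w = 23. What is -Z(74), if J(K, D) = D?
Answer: 688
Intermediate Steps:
Z(h) = -688 (Z(h) = -2*(-31 + 23)*(-40 - 3) = -(-16)*(-43) = -2*344 = -688)
-Z(74) = -1*(-688) = 688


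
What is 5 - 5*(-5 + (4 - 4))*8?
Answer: 205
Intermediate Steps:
5 - 5*(-5 + (4 - 4))*8 = 5 - 5*(-5 + 0)*8 = 5 - 5*(-5)*8 = 5 + 25*8 = 5 + 200 = 205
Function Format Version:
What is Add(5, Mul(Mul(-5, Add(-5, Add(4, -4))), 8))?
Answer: 205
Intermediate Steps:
Add(5, Mul(Mul(-5, Add(-5, Add(4, -4))), 8)) = Add(5, Mul(Mul(-5, Add(-5, 0)), 8)) = Add(5, Mul(Mul(-5, -5), 8)) = Add(5, Mul(25, 8)) = Add(5, 200) = 205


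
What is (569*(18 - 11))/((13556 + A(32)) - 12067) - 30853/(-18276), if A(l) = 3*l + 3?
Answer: 7611742/1813893 ≈ 4.1964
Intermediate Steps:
A(l) = 3 + 3*l
(569*(18 - 11))/((13556 + A(32)) - 12067) - 30853/(-18276) = (569*(18 - 11))/((13556 + (3 + 3*32)) - 12067) - 30853/(-18276) = (569*7)/((13556 + (3 + 96)) - 12067) - 30853*(-1/18276) = 3983/((13556 + 99) - 12067) + 30853/18276 = 3983/(13655 - 12067) + 30853/18276 = 3983/1588 + 30853/18276 = 7611742/1813893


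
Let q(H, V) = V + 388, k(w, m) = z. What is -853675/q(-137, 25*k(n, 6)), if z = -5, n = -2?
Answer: -853675/263 ≈ -3245.9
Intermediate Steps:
k(w, m) = -5
q(H, V) = 388 + V
-853675/q(-137, 25*k(n, 6)) = -853675/(388 + 25*(-5)) = -853675/(388 - 125) = -853675/263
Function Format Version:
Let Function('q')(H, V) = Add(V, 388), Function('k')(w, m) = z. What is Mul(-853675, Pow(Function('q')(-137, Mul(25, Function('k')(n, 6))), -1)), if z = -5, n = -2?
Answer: Rational(-853675, 263) ≈ -3245.9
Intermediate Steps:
Function('k')(w, m) = -5
Function('q')(H, V) = Add(388, V)
Mul(-853675, Pow(Function('q')(-137, Mul(25, Function('k')(n, 6))), -1)) = Mul(-853675, Pow(Add(388, Mul(25, -5)), -1)) = Mul(-853675, Pow(Add(388, -125), -1)) = Mul(-853675, Pow(263, -1)) = Mul(-853675, Rational(1, 263)) = Rational(-853675, 263)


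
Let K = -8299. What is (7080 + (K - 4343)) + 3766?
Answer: -1796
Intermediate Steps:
(7080 + (K - 4343)) + 3766 = (7080 + (-8299 - 4343)) + 3766 = (7080 - 12642) + 3766 = -5562 + 3766 = -1796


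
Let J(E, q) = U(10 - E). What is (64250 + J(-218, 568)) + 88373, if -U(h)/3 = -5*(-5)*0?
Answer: 152623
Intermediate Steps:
U(h) = 0 (U(h) = -3*(-5*(-5))*0 = -75*0 = -3*0 = 0)
J(E, q) = 0
(64250 + J(-218, 568)) + 88373 = (64250 + 0) + 88373 = 64250 + 88373 = 152623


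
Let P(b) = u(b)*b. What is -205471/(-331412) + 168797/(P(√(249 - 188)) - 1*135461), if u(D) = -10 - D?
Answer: -475945128453143/760847648766776 + 843985*√61/9183103192 ≈ -0.62483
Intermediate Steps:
P(b) = b*(-10 - b) (P(b) = (-10 - b)*b = b*(-10 - b))
-205471/(-331412) + 168797/(P(√(249 - 188)) - 1*135461) = -205471/(-331412) + 168797/(-√(249 - 188)*(10 + √(249 - 188)) - 1*135461) = -205471*(-1/331412) + 168797/(-√61*(10 + √61) - 135461) = 205471/331412 + 168797/(-135461 - √61*(10 + √61))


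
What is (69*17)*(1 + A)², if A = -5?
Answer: 18768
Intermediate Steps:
(69*17)*(1 + A)² = (69*17)*(1 - 5)² = 1173*(-4)² = 1173*16 = 18768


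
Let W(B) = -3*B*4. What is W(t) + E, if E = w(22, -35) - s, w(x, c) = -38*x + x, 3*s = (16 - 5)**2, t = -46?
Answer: -907/3 ≈ -302.33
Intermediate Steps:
s = 121/3 (s = (16 - 5)**2/3 = (1/3)*11**2 = (1/3)*121 = 121/3 ≈ 40.333)
W(B) = -12*B
w(x, c) = -37*x
E = -2563/3 (E = -37*22 - 1*121/3 = -814 - 121/3 = -2563/3 ≈ -854.33)
W(t) + E = -12*(-46) - 2563/3 = 552 - 2563/3 = -907/3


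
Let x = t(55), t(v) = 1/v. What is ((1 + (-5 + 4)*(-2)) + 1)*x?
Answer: 4/55 ≈ 0.072727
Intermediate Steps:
x = 1/55 ≈ 0.018182
((1 + (-5 + 4)*(-2)) + 1)*x = ((1 + (-5 + 4)*(-2)) + 1)*(1/55) = ((1 - 1*(-2)) + 1)*(1/55) = ((1 + 2) + 1)*(1/55) = (3 + 1)*(1/55) = 4*(1/55) = 4/55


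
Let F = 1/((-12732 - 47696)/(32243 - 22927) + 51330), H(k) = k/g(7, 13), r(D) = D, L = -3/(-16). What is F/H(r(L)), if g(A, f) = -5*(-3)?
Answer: 186320/119532463 ≈ 0.0015587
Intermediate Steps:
g(A, f) = 15
L = 3/16 (L = -3*(-1/16) = 3/16 ≈ 0.18750)
H(k) = k/15
F = 2329/119532463 (F = 1/(-60428/9316 + 51330) = 1/(-60428*1/9316 + 51330) = 1/(-15107/2329 + 51330) = 1/(119532463/2329) = 2329/119532463 ≈ 1.9484e-5)
F/H(r(L)) = 2329/(119532463*(((1/15)*(3/16)))) = 2329/(119532463*(1/80)) = (2329/119532463)*80 = 186320/119532463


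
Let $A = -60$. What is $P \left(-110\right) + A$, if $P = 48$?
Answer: $-5340$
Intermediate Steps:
$P \left(-110\right) + A = 48 \left(-110\right) - 60 = -5280 - 60 = -5340$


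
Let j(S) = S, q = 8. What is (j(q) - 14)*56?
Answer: -336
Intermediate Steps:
(j(q) - 14)*56 = (8 - 14)*56 = -6*56 = -336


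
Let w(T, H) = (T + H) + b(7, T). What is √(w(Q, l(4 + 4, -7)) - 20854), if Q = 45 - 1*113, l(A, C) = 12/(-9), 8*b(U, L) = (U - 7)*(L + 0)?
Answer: I*√188310/3 ≈ 144.65*I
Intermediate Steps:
b(U, L) = L*(-7 + U)/8 (b(U, L) = ((U - 7)*(L + 0))/8 = ((-7 + U)*L)/8 = (L*(-7 + U))/8 = L*(-7 + U)/8)
l(A, C) = -4/3 (l(A, C) = 12*(-⅑) = -4/3)
Q = -68 (Q = 45 - 113 = -68)
w(T, H) = H + T (w(T, H) = (T + H) + T*(-7 + 7)/8 = (H + T) + (⅛)*T*0 = (H + T) + 0 = H + T)
√(w(Q, l(4 + 4, -7)) - 20854) = √((-4/3 - 68) - 20854) = √(-208/3 - 20854) = √(-62770/3) = I*√188310/3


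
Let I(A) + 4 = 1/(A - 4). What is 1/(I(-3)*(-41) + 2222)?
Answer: 7/16743 ≈ 0.00041809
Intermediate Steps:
I(A) = -4 + 1/(-4 + A) (I(A) = -4 + 1/(A - 4) = -4 + 1/(-4 + A))
1/(I(-3)*(-41) + 2222) = 1/(((17 - 4*(-3))/(-4 - 3))*(-41) + 2222) = 1/(((17 + 12)/(-7))*(-41) + 2222) = 1/(-⅐*29*(-41) + 2222) = 1/(-29/7*(-41) + 2222) = 1/(1189/7 + 2222) = 1/(16743/7) = 7/16743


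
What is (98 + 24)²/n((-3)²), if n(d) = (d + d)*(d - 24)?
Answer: -7442/135 ≈ -55.126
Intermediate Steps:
n(d) = 2*d*(-24 + d) (n(d) = (2*d)*(-24 + d) = 2*d*(-24 + d))
(98 + 24)²/n((-3)²) = (98 + 24)²/((2*(-3)²*(-24 + (-3)²))) = 122²/((2*9*(-24 + 9))) = 14884/((2*9*(-15))) = 14884/(-270) = 14884*(-1/270) = -7442/135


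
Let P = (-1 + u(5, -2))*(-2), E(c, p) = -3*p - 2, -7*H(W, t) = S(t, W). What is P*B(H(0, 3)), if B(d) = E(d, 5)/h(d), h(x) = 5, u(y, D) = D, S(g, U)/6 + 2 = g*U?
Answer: -102/5 ≈ -20.400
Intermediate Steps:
S(g, U) = -12 + 6*U*g (S(g, U) = -12 + 6*(g*U) = -12 + 6*(U*g) = -12 + 6*U*g)
H(W, t) = 12/7 - 6*W*t/7 (H(W, t) = -(-12 + 6*W*t)/7 = 12/7 - 6*W*t/7)
E(c, p) = -2 - 3*p
B(d) = -17/5 (B(d) = (-2 - 3*5)/5 = (-2 - 15)*(1/5) = -17*1/5 = -17/5)
P = 6 (P = (-1 - 2)*(-2) = -3*(-2) = 6)
P*B(H(0, 3)) = 6*(-17/5) = -102/5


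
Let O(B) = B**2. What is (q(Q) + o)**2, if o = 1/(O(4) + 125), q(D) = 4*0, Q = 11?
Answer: 1/19881 ≈ 5.0299e-5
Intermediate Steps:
q(D) = 0
o = 1/141 (o = 1/(4**2 + 125) = 1/(16 + 125) = 1/141 ≈ 0.0070922)
(q(Q) + o)**2 = (0 + 1/141)**2 = (1/141)**2 = 1/19881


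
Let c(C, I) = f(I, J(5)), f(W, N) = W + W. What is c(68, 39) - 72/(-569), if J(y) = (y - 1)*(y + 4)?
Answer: 44454/569 ≈ 78.127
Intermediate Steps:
J(y) = (-1 + y)*(4 + y)
f(W, N) = 2*W
c(C, I) = 2*I
c(68, 39) - 72/(-569) = 2*39 - 72/(-569) = 78 - 72*(-1/569) = 78 + 72/569 = 44454/569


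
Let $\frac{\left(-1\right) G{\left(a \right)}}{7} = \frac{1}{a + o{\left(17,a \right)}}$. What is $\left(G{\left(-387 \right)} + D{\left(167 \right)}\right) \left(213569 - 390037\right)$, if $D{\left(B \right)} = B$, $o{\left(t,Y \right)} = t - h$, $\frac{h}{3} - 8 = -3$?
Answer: $- \frac{1621035048}{55} \approx -2.9473 \cdot 10^{7}$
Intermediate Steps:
$h = 15$ ($h = 24 + 3 \left(-3\right) = 24 - 9 = 15$)
$o{\left(t,Y \right)} = -15 + t$ ($o{\left(t,Y \right)} = t - 15 = -15 + t$)
$G{\left(a \right)} = - \frac{7}{2 + a}$ ($G{\left(a \right)} = - \frac{7}{a + \left(-15 + 17\right)} = - \frac{7}{a + 2} = - \frac{7}{2 + a}$)
$\left(G{\left(-387 \right)} + D{\left(167 \right)}\right) \left(213569 - 390037\right) = \left(- \frac{7}{2 - 387} + 167\right) \left(213569 - 390037\right) = \left(- \frac{7}{-385} + 167\right) \left(-176468\right) = \left(\left(-7\right) \left(- \frac{1}{385}\right) + 167\right) \left(-176468\right) = \left(\frac{1}{55} + 167\right) \left(-176468\right) = \frac{9186}{55} \left(-176468\right) = - \frac{1621035048}{55}$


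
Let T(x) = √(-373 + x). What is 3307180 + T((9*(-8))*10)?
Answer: 3307180 + I*√1093 ≈ 3.3072e+6 + 33.061*I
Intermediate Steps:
3307180 + T((9*(-8))*10) = 3307180 + √(-373 + (9*(-8))*10) = 3307180 + √(-373 - 72*10) = 3307180 + √(-373 - 720) = 3307180 + √(-1093) = 3307180 + I*√1093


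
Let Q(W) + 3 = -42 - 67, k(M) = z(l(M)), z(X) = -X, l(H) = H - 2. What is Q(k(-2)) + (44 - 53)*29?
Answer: -373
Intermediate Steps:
l(H) = -2 + H
k(M) = 2 - M (k(M) = -(-2 + M) = 2 - M)
Q(W) = -112 (Q(W) = -3 + (-42 - 67) = -3 - 109 = -112)
Q(k(-2)) + (44 - 53)*29 = -112 + (44 - 53)*29 = -112 - 9*29 = -112 - 261 = -373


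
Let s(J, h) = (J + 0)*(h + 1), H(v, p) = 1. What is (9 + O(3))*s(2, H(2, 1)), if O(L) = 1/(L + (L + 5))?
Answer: 400/11 ≈ 36.364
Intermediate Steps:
O(L) = 1/(5 + 2*L) (O(L) = 1/(L + (5 + L)) = 1/(5 + 2*L))
s(J, h) = J*(1 + h)
(9 + O(3))*s(2, H(2, 1)) = (9 + 1/(5 + 2*3))*(2*(1 + 1)) = (9 + 1/(5 + 6))*(2*2) = (9 + 1/11)*4 = (100/11)*4 = 400/11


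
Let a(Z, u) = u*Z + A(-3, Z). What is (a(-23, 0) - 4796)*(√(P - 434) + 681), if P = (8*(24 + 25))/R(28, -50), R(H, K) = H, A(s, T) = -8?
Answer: -3271524 - 9608*I*√105 ≈ -3.2715e+6 - 98453.0*I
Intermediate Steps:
a(Z, u) = -8 + Z*u (a(Z, u) = u*Z - 8 = Z*u - 8 = -8 + Z*u)
P = 14 (P = (8*(24 + 25))/28 = (8*49)*(1/28) = 392*(1/28) = 14)
(a(-23, 0) - 4796)*(√(P - 434) + 681) = ((-8 - 23*0) - 4796)*(√(14 - 434) + 681) = ((-8 + 0) - 4796)*(√(-420) + 681) = (-8 - 4796)*(2*I*√105 + 681) = -4804*(681 + 2*I*√105) = -3271524 - 9608*I*√105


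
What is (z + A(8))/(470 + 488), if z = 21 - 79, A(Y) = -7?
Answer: -65/958 ≈ -0.067850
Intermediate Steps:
z = -58
(z + A(8))/(470 + 488) = (-58 - 7)/(470 + 488) = -65/958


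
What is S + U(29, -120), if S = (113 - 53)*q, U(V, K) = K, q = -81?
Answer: -4980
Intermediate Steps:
S = -4860 (S = (113 - 53)*(-81) = 60*(-81) = -4860)
S + U(29, -120) = -4860 - 120 = -4980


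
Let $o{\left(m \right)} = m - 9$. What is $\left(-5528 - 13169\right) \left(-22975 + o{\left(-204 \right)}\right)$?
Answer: $433546036$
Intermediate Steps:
$o{\left(m \right)} = -9 + m$
$\left(-5528 - 13169\right) \left(-22975 + o{\left(-204 \right)}\right) = \left(-5528 - 13169\right) \left(-22975 - 213\right) = - 18697 \left(-22975 - 213\right) = \left(-18697\right) \left(-23188\right) = 433546036$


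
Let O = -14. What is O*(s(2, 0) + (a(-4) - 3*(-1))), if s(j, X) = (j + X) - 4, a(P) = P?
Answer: 42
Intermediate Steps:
s(j, X) = -4 + X + j (s(j, X) = (X + j) - 4 = -4 + X + j)
O*(s(2, 0) + (a(-4) - 3*(-1))) = -14*((-4 + 0 + 2) + (-4 - 3*(-1))) = -14*(-2 + (-4 + 3)) = -14*(-2 - 1) = -14*(-3) = 42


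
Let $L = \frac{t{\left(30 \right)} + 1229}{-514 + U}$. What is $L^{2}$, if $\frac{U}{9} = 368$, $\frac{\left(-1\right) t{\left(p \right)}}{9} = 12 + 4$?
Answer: $\frac{1177225}{7828804} \approx 0.15037$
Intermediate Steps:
$t{\left(p \right)} = -144$ ($t{\left(p \right)} = - 9 \left(12 + 4\right) = \left(-9\right) 16 = -144$)
$U = 3312$ ($U = 9 \cdot 368 = 3312$)
$L = \frac{1085}{2798}$ ($L = \frac{-144 + 1229}{-514 + 3312} = \frac{1085}{2798} \approx 0.38778$)
$L^{2} = \left(\frac{1085}{2798}\right)^{2} = \frac{1177225}{7828804}$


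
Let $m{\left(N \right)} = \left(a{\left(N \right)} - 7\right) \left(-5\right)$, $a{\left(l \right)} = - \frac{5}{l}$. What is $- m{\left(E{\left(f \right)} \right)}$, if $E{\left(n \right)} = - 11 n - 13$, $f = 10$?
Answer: $- \frac{4280}{123} \approx -34.797$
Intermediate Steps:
$E{\left(n \right)} = -13 - 11 n$
$m{\left(N \right)} = 35 + \frac{25}{N}$ ($m{\left(N \right)} = \left(- \frac{5}{N} - 7\right) \left(-5\right) = \left(-7 - \frac{5}{N}\right) \left(-5\right) = 35 + \frac{25}{N}$)
$- m{\left(E{\left(f \right)} \right)} = - (35 + \frac{25}{-13 - 110}) = - (35 + \frac{25}{-123}) = - (35 + 25 \left(- \frac{1}{123}\right)) = - (35 - \frac{25}{123}) = \left(-1\right) \frac{4280}{123} = - \frac{4280}{123}$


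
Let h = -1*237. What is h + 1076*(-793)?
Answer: -853505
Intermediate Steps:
h = -237
h + 1076*(-793) = -237 + 1076*(-793) = -237 - 853268 = -853505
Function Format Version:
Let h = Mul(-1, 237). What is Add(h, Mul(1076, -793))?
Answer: -853505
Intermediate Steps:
h = -237
Add(h, Mul(1076, -793)) = Add(-237, Mul(1076, -793)) = Add(-237, -853268) = -853505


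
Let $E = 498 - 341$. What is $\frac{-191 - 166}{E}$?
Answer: $- \frac{357}{157} \approx -2.2739$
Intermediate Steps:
$E = 157$
$\frac{-191 - 166}{E} = \frac{-191 - 166}{157} = \left(-191 - 166\right) \frac{1}{157} = \left(-357\right) \frac{1}{157} = - \frac{357}{157}$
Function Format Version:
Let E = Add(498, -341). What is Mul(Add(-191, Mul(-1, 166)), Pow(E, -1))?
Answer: Rational(-357, 157) ≈ -2.2739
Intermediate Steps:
E = 157
Mul(Add(-191, Mul(-1, 166)), Pow(E, -1)) = Mul(Add(-191, Mul(-1, 166)), Pow(157, -1)) = Mul(Add(-191, -166), Rational(1, 157)) = Mul(-357, Rational(1, 157)) = Rational(-357, 157)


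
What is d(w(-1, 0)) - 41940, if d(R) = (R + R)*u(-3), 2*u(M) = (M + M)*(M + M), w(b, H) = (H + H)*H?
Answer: -41940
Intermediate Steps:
w(b, H) = 2*H² (w(b, H) = (2*H)*H = 2*H²)
u(M) = 2*M² (u(M) = ((M + M)*(M + M))/2 = ((2*M)*(2*M))/2 = (4*M²)/2 = 2*M²)
d(R) = 36*R (d(R) = (R + R)*(2*(-3)²) = (2*R)*(2*9) = (2*R)*18 = 36*R)
d(w(-1, 0)) - 41940 = 36*(2*0²) - 41940 = 36*(2*0) - 41940 = 36*0 - 41940 = 0 - 41940 = -41940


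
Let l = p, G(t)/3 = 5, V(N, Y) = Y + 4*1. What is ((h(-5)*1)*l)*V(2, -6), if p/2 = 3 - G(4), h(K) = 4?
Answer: 192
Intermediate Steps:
V(N, Y) = 4 + Y (V(N, Y) = Y + 4 = 4 + Y)
G(t) = 15 (G(t) = 3*5 = 15)
p = -24 (p = 2*(3 - 1*15) = 2*(3 - 15) = 2*(-12) = -24)
l = -24
((h(-5)*1)*l)*V(2, -6) = ((4*1)*(-24))*(4 - 6) = (4*(-24))*(-2) = -96*(-2) = 192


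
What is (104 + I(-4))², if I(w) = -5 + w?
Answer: 9025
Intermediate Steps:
(104 + I(-4))² = (104 + (-5 - 4))² = (104 - 9)² = 95² = 9025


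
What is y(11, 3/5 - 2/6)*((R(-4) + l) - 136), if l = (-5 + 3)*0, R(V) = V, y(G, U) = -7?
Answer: 980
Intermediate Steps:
l = 0 (l = -2*0 = 0)
y(11, 3/5 - 2/6)*((R(-4) + l) - 136) = -7*((-4 + 0) - 136) = -7*(-4 - 136) = -7*(-140) = 980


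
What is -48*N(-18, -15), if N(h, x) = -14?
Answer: 672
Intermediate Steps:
-48*N(-18, -15) = -48*(-14) = 672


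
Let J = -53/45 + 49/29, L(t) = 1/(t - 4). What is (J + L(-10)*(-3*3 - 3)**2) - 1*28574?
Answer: -261112774/9135 ≈ -28584.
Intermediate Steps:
L(t) = 1/(-4 + t)
J = 668/1305 (J = -53*1/45 + 49*(1/29) = -53/45 + 49/29 = 668/1305 ≈ 0.51188)
(J + L(-10)*(-3*3 - 3)**2) - 1*28574 = (668/1305 + (-3*3 - 3)**2/(-4 - 10)) - 1*28574 = (668/1305 + (-9 - 3)**2/(-14)) - 28574 = (668/1305 - 1/14*(-12)**2) - 28574 = (668/1305 - 1/14*144) - 28574 = (668/1305 - 72/7) - 28574 = -89284/9135 - 28574 = -261112774/9135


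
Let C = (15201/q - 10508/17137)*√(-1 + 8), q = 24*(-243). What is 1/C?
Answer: -3701592*√7/83425013 ≈ -0.11739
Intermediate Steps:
q = -5832
C = -11917859*√7/3701592 (C = (15201/(-5832) - 10508/17137)*√(-1 + 8) = (15201*(-1/5832) - 10508*1/17137)*√7 = (-563/216 - 10508/17137)*√7 = -11917859*√7/3701592 ≈ -8.5184)
1/C = 1/(-11917859*√7/3701592) = -3701592*√7/83425013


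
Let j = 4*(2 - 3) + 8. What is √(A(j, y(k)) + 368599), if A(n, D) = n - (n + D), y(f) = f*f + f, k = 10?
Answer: √368489 ≈ 607.03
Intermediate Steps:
j = 4 (j = 4*(-1) + 8 = -4 + 8 = 4)
y(f) = f + f² (y(f) = f² + f = f + f²)
A(n, D) = -D (A(n, D) = n - (D + n) = n + (-D - n) = -D)
√(A(j, y(k)) + 368599) = √(-10*(1 + 10) + 368599) = √(-10*11 + 368599) = √(-1*110 + 368599) = √(-110 + 368599) = √368489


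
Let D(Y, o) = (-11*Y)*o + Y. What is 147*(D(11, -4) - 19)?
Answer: 69972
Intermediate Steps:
D(Y, o) = Y - 11*Y*o (D(Y, o) = -11*Y*o + Y = Y - 11*Y*o)
147*(D(11, -4) - 19) = 147*(11*(1 - 11*(-4)) - 19) = 147*(11*(1 + 44) - 19) = 147*(11*45 - 19) = 147*(495 - 19) = 147*476 = 69972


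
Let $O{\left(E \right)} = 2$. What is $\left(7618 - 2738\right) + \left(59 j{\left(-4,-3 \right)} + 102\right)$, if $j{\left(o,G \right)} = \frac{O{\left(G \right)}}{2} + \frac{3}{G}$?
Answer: $4982$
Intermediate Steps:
$j{\left(o,G \right)} = 1 + \frac{3}{G}$ ($j{\left(o,G \right)} = \frac{2}{2} + \frac{3}{G} = 2 \cdot \frac{1}{2} + \frac{3}{G} = 1 + \frac{3}{G}$)
$\left(7618 - 2738\right) + \left(59 j{\left(-4,-3 \right)} + 102\right) = \left(7618 - 2738\right) + \left(59 \frac{3 - 3}{-3} + 102\right) = \left(7618 - 2738\right) + \left(59 \left(\left(- \frac{1}{3}\right) 0\right) + 102\right) = 4880 + \left(59 \cdot 0 + 102\right) = 4880 + \left(0 + 102\right) = 4880 + 102 = 4982$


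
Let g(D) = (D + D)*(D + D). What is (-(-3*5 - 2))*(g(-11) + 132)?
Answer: 10472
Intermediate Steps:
g(D) = 4*D² (g(D) = (2*D)*(2*D) = 4*D²)
(-(-3*5 - 2))*(g(-11) + 132) = (-(-3*5 - 2))*(4*(-11)² + 132) = (-(-15 - 2))*(4*121 + 132) = (-1*(-17))*(484 + 132) = 17*616 = 10472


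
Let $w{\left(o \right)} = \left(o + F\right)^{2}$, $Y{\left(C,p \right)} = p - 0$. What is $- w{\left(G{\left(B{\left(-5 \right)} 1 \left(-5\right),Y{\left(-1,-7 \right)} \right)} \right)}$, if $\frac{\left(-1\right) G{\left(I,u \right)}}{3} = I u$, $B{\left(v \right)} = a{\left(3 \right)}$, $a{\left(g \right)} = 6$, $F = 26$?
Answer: $-364816$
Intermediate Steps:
$Y{\left(C,p \right)} = p$ ($Y{\left(C,p \right)} = p + 0 = p$)
$B{\left(v \right)} = 6$
$G{\left(I,u \right)} = - 3 I u$
$w{\left(o \right)} = \left(26 + o\right)^{2}$ ($w{\left(o \right)} = \left(o + 26\right)^{2} = \left(26 + o\right)^{2}$)
$- w{\left(G{\left(B{\left(-5 \right)} 1 \left(-5\right),Y{\left(-1,-7 \right)} \right)} \right)} = - \left(26 - 3 \cdot 6 \cdot 1 \left(-5\right) \left(-7\right)\right)^{2} = - \left(26 - 3 \cdot 6 \left(-5\right) \left(-7\right)\right)^{2} = - \left(26 - \left(-90\right) \left(-7\right)\right)^{2} = - \left(26 - 630\right)^{2} = - \left(-604\right)^{2} = \left(-1\right) 364816 = -364816$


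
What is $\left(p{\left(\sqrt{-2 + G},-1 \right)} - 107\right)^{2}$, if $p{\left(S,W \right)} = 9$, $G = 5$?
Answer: $9604$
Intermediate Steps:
$\left(p{\left(\sqrt{-2 + G},-1 \right)} - 107\right)^{2} = \left(9 - 107\right)^{2} = \left(-98\right)^{2} = 9604$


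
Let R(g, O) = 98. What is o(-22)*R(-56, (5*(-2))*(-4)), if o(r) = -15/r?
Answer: 735/11 ≈ 66.818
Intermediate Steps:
o(-22)*R(-56, (5*(-2))*(-4)) = -15/(-22)*98 = -15*(-1/22)*98 = (15/22)*98 = 735/11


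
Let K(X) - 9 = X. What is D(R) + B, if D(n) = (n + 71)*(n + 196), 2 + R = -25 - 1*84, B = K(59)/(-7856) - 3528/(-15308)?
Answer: -25553508011/7516228 ≈ -3399.8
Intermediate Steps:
K(X) = 9 + X
B = 1667189/7516228 (B = (9 + 59)/(-7856) - 3528/(-15308) = 68*(-1/7856) - 3528*(-1/15308) = -17/1964 + 882/3827 = 1667189/7516228 ≈ 0.22181)
R = -111 (R = -2 + (-25 - 1*84) = -2 + (-25 - 84) = -2 - 109 = -111)
D(n) = (71 + n)*(196 + n)
D(R) + B = (13916 + (-111)² + 267*(-111)) + 1667189/7516228 = (13916 + 12321 - 29637) + 1667189/7516228 = -3400 + 1667189/7516228 = -25553508011/7516228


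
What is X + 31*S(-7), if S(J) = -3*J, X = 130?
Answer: 781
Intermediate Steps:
X + 31*S(-7) = 130 + 31*(-3*(-7)) = 130 + 31*21 = 130 + 651 = 781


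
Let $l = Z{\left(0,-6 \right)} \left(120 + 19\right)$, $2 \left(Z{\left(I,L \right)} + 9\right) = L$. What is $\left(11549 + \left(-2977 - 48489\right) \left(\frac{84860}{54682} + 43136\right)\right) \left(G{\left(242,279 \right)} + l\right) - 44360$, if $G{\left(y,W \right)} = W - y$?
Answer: $\frac{99001551733562437}{27341} \approx 3.621 \cdot 10^{12}$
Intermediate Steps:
$Z{\left(I,L \right)} = -9 + \frac{L}{2}$
$l = -1668$ ($l = \left(-9 + \frac{1}{2} \left(-6\right)\right) \left(120 + 19\right) = \left(-9 - 3\right) 139 = \left(-12\right) 139 = -1668$)
$\left(11549 + \left(-2977 - 48489\right) \left(\frac{84860}{54682} + 43136\right)\right) \left(G{\left(242,279 \right)} + l\right) - 44360 = \left(11549 + \left(-2977 - 48489\right) \left(\frac{84860}{54682} + 43136\right)\right) \left(\left(279 - 242\right) - 1668\right) - 44360 = \left(11549 - 51466 \left(84860 \cdot \frac{1}{54682} + 43136\right)\right) \left(\left(279 - 242\right) - 1668\right) - 44360 = \left(11549 - 51466 \left(\frac{42430}{27341} + 43136\right)\right) \left(37 - 1668\right) - 44360 = \left(11549 - \frac{60700225599596}{27341}\right) \left(-1631\right) - 44360 = \left(- \frac{60699909838387}{27341}\right) \left(-1631\right) - 44360 = \frac{99001552946409197}{27341} - 44360 = \frac{99001551733562437}{27341}$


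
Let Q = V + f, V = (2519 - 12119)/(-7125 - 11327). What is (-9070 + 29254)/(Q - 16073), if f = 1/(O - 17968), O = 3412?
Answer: -1355291576352/1079216036657 ≈ -1.2558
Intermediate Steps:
V = 2400/4613 (V = -9600/(-18452) = -9600*(-1/18452) = 2400/4613 ≈ 0.52027)
f = -1/14556 (f = 1/(3412 - 17968) = 1/(-14556) = -1/14556 ≈ -6.8700e-5)
Q = 34929787/67146828 (Q = 2400/4613 - 1/14556 = 34929787/67146828 ≈ 0.52020)
(-9070 + 29254)/(Q - 16073) = (-9070 + 29254)/(34929787/67146828 - 16073) = 20184/(-1079216036657/67146828) = 20184*(-67146828/1079216036657) = -1355291576352/1079216036657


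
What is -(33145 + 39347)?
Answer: -72492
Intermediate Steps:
-(33145 + 39347) = -1*72492 = -72492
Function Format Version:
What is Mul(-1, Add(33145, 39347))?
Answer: -72492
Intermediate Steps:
Mul(-1, Add(33145, 39347)) = Mul(-1, 72492) = -72492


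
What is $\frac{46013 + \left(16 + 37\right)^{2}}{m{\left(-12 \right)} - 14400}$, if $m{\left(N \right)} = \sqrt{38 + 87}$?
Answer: $- \frac{28121472}{8294395} - \frac{48822 \sqrt{5}}{41471975} \approx -3.3931$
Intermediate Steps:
$m{\left(N \right)} = 5 \sqrt{5}$ ($m{\left(N \right)} = \sqrt{125} = 5 \sqrt{5}$)
$\frac{46013 + \left(16 + 37\right)^{2}}{m{\left(-12 \right)} - 14400} = \frac{46013 + \left(16 + 37\right)^{2}}{5 \sqrt{5} - 14400} = \frac{46013 + 53^{2}}{-14400 + 5 \sqrt{5}} = \frac{46013 + 2809}{-14400 + 5 \sqrt{5}} = \frac{48822}{-14400 + 5 \sqrt{5}}$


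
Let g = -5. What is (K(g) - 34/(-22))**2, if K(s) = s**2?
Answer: 85264/121 ≈ 704.66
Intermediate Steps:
(K(g) - 34/(-22))**2 = ((-5)**2 - 34/(-22))**2 = (25 - 34*(-1/22))**2 = (25 + 17/11)**2 = (292/11)**2 = 85264/121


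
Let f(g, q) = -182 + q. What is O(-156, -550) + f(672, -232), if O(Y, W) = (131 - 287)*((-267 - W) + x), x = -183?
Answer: -16014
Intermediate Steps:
O(Y, W) = 70200 + 156*W (O(Y, W) = (131 - 287)*((-267 - W) - 183) = -156*(-450 - W) = 70200 + 156*W)
O(-156, -550) + f(672, -232) = (70200 + 156*(-550)) + (-182 - 232) = (70200 - 85800) - 414 = -15600 - 414 = -16014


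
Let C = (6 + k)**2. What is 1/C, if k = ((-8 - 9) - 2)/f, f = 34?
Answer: 1156/34225 ≈ 0.033776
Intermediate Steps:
k = -19/34 (k = ((-8 - 9) - 2)/34 = (-17 - 2)*(1/34) = -19*1/34 = -19/34 ≈ -0.55882)
C = 34225/1156 (C = (6 - 19/34)**2 = (185/34)**2 = 34225/1156 ≈ 29.606)
1/C = 1/(34225/1156) = 1156/34225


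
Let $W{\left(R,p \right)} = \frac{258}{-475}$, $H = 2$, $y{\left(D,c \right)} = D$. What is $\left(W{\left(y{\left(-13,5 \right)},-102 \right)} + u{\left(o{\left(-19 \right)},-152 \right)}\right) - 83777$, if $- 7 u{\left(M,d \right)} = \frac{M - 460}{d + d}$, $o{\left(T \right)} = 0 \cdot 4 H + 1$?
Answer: $- \frac{4456976771}{53200} \approx -83778.0$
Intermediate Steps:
$o{\left(T \right)} = 1$ ($o{\left(T \right)} = 0 \cdot 4 \cdot 2 + 1 = 0 \cdot 2 + 1 = 0 + 1 = 1$)
$W{\left(R,p \right)} = - \frac{258}{475}$ ($W{\left(R,p \right)} = 258 \left(- \frac{1}{475}\right) = - \frac{258}{475}$)
$u{\left(M,d \right)} = - \frac{-460 + M}{14 d}$ ($u{\left(M,d \right)} = - \frac{\left(M - 460\right) \frac{1}{d + d}}{7} = - \frac{\left(-460 + M\right) \frac{1}{2 d}}{7} = - \frac{\frac{1}{2} \frac{1}{d} \left(-460 + M\right)}{7} = - \frac{-460 + M}{14 d}$)
$\left(W{\left(y{\left(-13,5 \right)},-102 \right)} + u{\left(o{\left(-19 \right)},-152 \right)}\right) - 83777 = \left(- \frac{258}{475} + \frac{460 - 1}{14 \left(-152\right)}\right) - 83777 = \left(- \frac{258}{475} + \frac{1}{14} \left(- \frac{1}{152}\right) \left(460 - 1\right)\right) - 83777 = \left(- \frac{258}{475} + \frac{1}{14} \left(- \frac{1}{152}\right) 459\right) - 83777 = \left(- \frac{258}{475} - \frac{459}{2128}\right) - 83777 = - \frac{40371}{53200} - 83777 = - \frac{4456976771}{53200}$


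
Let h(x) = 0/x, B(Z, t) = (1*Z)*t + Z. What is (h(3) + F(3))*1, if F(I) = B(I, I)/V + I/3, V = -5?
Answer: -7/5 ≈ -1.4000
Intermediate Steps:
B(Z, t) = Z + Z*t (B(Z, t) = Z*t + Z = Z + Z*t)
h(x) = 0
F(I) = I/3 - I*(1 + I)/5 (F(I) = (I*(1 + I))/(-5) + I/3 = (I*(1 + I))*(-⅕) + I*(⅓) = -I*(1 + I)/5 + I/3 = I/3 - I*(1 + I)/5)
(h(3) + F(3))*1 = (0 + (1/15)*3*(2 - 3*3))*1 = (0 + (1/15)*3*(2 - 9))*1 = (0 + (1/15)*3*(-7))*1 = (0 - 7/5)*1 = -7/5*1 = -7/5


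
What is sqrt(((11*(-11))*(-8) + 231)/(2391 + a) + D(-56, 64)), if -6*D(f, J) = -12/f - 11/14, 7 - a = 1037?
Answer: sqrt(797438481)/28581 ≈ 0.98803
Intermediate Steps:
a = -1030 (a = 7 - 1*1037 = 7 - 1037 = -1030)
D(f, J) = 11/84 + 2/f (D(f, J) = -(-12/f - 11/14)/6 = -(-11/14 - 12/f)/6 = 11/84 + 2/f)
sqrt(((11*(-11))*(-8) + 231)/(2391 + a) + D(-56, 64)) = sqrt(((11*(-11))*(-8) + 231)/(2391 - 1030) + (11/84 + 2/(-56))) = sqrt((-121*(-8) + 231)/1361 + (11/84 + 2*(-1/56))) = sqrt((968 + 231)*(1/1361) + (11/84 - 1/28)) = sqrt(1199*(1/1361) + 2/21) = sqrt(1199/1361 + 2/21) = sqrt(27901/28581) = sqrt(797438481)/28581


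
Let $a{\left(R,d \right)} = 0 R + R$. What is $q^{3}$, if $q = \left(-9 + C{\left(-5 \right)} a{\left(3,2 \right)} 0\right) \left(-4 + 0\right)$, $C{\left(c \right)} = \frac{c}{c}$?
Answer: $46656$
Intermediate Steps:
$C{\left(c \right)} = 1$
$a{\left(R,d \right)} = R$ ($a{\left(R,d \right)} = 0 + R = R$)
$q = 36$ ($q = \left(-9 + 1 \cdot 3 \cdot 0\right) \left(-4 + 0\right) = \left(-9 + 3 \cdot 0\right) \left(-4\right) = \left(-9 + 0\right) \left(-4\right) = \left(-9\right) \left(-4\right) = 36$)
$q^{3} = 36^{3} = 46656$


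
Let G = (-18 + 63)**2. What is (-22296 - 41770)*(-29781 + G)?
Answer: 1778215896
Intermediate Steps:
G = 2025 (G = 45**2 = 2025)
(-22296 - 41770)*(-29781 + G) = (-22296 - 41770)*(-29781 + 2025) = -64066*(-27756) = 1778215896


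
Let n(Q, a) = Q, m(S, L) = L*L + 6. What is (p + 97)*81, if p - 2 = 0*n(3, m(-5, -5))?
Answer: 8019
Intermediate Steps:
m(S, L) = 6 + L² (m(S, L) = L² + 6 = 6 + L²)
p = 2 (p = 2 + 0*3 = 2 + 0 = 2)
(p + 97)*81 = (2 + 97)*81 = 99*81 = 8019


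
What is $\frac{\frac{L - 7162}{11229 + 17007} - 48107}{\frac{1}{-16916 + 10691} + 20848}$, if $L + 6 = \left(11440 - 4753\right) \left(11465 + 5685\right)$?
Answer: $- \frac{1290312158875}{610739028094} \approx -2.1127$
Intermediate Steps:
$L = 114682044$ ($L = -6 + \left(11440 - 4753\right) \left(11465 + 5685\right) = -6 + 6687 \cdot 17150 = -6 + 114682050 = 114682044$)
$\frac{\frac{L - 7162}{11229 + 17007} - 48107}{\frac{1}{-16916 + 10691} + 20848} = \frac{\frac{114682044 - 7162}{11229 + 17007} - 48107}{\frac{1}{-16916 + 10691} + 20848} = \frac{\frac{114674882}{28236} - 48107}{\frac{1}{-6225} + 20848} = \frac{114674882 \cdot \frac{1}{28236} - 48107}{- \frac{1}{6225} + 20848} = \frac{\frac{57337441}{14118} - 48107}{\frac{129778799}{6225}} = \left(- \frac{621837185}{14118}\right) \frac{6225}{129778799} = - \frac{1290312158875}{610739028094}$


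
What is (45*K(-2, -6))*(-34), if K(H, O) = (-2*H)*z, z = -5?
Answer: 30600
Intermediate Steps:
K(H, O) = 10*H (K(H, O) = -2*H*(-5) = 10*H)
(45*K(-2, -6))*(-34) = (45*(10*(-2)))*(-34) = (45*(-20))*(-34) = -900*(-34) = 30600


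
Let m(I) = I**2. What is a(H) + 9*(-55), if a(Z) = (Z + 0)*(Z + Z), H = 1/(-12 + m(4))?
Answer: -3959/8 ≈ -494.88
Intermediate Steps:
H = 1/4 (H = 1/(-12 + 4**2) = 1/(-12 + 16) = 1/4 ≈ 0.25000)
a(Z) = 2*Z**2 (a(Z) = Z*(2*Z) = 2*Z**2)
a(H) + 9*(-55) = 2*(1/4)**2 + 9*(-55) = 2*(1/16) - 495 = 1/8 - 495 = -3959/8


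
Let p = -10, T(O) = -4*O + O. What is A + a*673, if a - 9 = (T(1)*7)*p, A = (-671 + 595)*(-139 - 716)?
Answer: 212367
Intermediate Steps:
T(O) = -3*O
A = 64980 (A = -76*(-855) = 64980)
a = 219 (a = 9 + (-3*1*7)*(-10) = 9 - 3*7*(-10) = 9 - 21*(-10) = 9 + 210 = 219)
A + a*673 = 64980 + 219*673 = 64980 + 147387 = 212367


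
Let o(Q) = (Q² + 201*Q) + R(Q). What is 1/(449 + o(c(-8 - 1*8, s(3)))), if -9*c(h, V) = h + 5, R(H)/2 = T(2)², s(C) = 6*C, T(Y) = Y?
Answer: 81/57037 ≈ 0.0014201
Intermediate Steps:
R(H) = 8 (R(H) = 2*2² = 2*4 = 8)
c(h, V) = -5/9 - h/9 (c(h, V) = -(h + 5)/9 = -(5 + h)/9 = -5/9 - h/9)
o(Q) = 8 + Q² + 201*Q (o(Q) = (Q² + 201*Q) + 8 = 8 + Q² + 201*Q)
1/(449 + o(c(-8 - 1*8, s(3)))) = 1/(449 + (8 + (-5/9 - (-8 - 1*8)/9)² + 201*(-5/9 - (-8 - 1*8)/9))) = 1/(449 + (8 + (-5/9 - (-8 - 8)/9)² + 201*(-5/9 - (-8 - 8)/9))) = 1/(449 + (8 + (-5/9 - ⅑*(-16))² + 201*(-5/9 - ⅑*(-16)))) = 1/(449 + (8 + (-5/9 + 16/9)² + 201*(-5/9 + 16/9))) = 1/(449 + (8 + (11/9)² + 201*(11/9))) = 1/(449 + (8 + 121/81 + 737/3)) = 1/(449 + 20668/81) = 1/(57037/81) = 81/57037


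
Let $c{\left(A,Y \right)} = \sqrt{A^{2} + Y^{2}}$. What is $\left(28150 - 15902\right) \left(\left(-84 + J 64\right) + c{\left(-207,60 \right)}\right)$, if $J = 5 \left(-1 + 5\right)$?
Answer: $14648608 + 36744 \sqrt{5161} \approx 1.7288 \cdot 10^{7}$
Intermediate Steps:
$J = 20$ ($J = 5 \cdot 4 = 20$)
$\left(28150 - 15902\right) \left(\left(-84 + J 64\right) + c{\left(-207,60 \right)}\right) = \left(28150 - 15902\right) \left(\left(-84 + 20 \cdot 64\right) + \sqrt{\left(-207\right)^{2} + 60^{2}}\right) = 12248 \left(\left(-84 + 1280\right) + \sqrt{42849 + 3600}\right) = 12248 \left(1196 + \sqrt{46449}\right) = 12248 \left(1196 + 3 \sqrt{5161}\right) = 14648608 + 36744 \sqrt{5161}$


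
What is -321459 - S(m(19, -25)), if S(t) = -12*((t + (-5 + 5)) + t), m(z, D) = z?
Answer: -321003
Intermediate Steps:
S(t) = -24*t (S(t) = -12*((t + 0) + t) = -12*(t + t) = -24*t)
-321459 - S(m(19, -25)) = -321459 - (-24)*19 = -321459 - 1*(-456) = -321459 + 456 = -321003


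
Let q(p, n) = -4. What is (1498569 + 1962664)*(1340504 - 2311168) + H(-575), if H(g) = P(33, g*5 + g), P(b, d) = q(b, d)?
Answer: -3359694268716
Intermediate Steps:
P(b, d) = -4
H(g) = -4
(1498569 + 1962664)*(1340504 - 2311168) + H(-575) = (1498569 + 1962664)*(1340504 - 2311168) - 4 = 3461233*(-970664) - 4 = -3359694268712 - 4 = -3359694268716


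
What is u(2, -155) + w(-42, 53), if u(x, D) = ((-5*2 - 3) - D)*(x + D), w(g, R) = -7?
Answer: -21733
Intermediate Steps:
u(x, D) = (-13 - D)*(D + x) (u(x, D) = ((-10 - 3) - D)*(D + x) = (-13 - D)*(D + x))
u(2, -155) + w(-42, 53) = (-1*(-155)² - 13*(-155) - 13*2 - 1*(-155)*2) - 7 = (-1*24025 + 2015 - 26 + 310) - 7 = (-24025 + 2015 - 26 + 310) - 7 = -21726 - 7 = -21733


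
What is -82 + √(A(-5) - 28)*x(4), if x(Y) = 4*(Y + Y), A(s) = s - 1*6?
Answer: -82 + 32*I*√39 ≈ -82.0 + 199.84*I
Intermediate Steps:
A(s) = -6 + s (A(s) = s - 6 = -6 + s)
x(Y) = 8*Y (x(Y) = 4*(2*Y) = 8*Y)
-82 + √(A(-5) - 28)*x(4) = -82 + √((-6 - 5) - 28)*(8*4) = -82 + √(-11 - 28)*32 = -82 + √(-39)*32 = -82 + (I*√39)*32 = -82 + 32*I*√39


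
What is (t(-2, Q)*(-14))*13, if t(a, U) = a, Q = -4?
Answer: 364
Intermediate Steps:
(t(-2, Q)*(-14))*13 = -2*(-14)*13 = 28*13 = 364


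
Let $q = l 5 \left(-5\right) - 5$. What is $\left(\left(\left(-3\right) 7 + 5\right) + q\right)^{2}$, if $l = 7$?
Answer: $38416$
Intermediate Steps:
$q = -180$ ($q = 7 \cdot 5 \left(-5\right) - 5 = 7 \left(-25\right) - 5 = -175 - 5 = -180$)
$\left(\left(\left(-3\right) 7 + 5\right) + q\right)^{2} = \left(\left(\left(-3\right) 7 + 5\right) - 180\right)^{2} = \left(\left(-21 + 5\right) - 180\right)^{2} = \left(-16 - 180\right)^{2} = \left(-196\right)^{2} = 38416$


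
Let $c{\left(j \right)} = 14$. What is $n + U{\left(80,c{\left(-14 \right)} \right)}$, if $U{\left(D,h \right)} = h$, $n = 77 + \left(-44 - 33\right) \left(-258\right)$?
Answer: $19957$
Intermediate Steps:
$n = 19943$ ($n = 77 - -19866 = 77 + 19866 = 19943$)
$n + U{\left(80,c{\left(-14 \right)} \right)} = 19943 + 14 = 19957$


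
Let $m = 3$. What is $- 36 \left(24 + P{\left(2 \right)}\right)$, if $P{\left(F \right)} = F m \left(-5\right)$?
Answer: $216$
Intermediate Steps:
$P{\left(F \right)} = - 15 F$ ($P{\left(F \right)} = F 3 \left(-5\right) = 3 F \left(-5\right) = - 15 F$)
$- 36 \left(24 + P{\left(2 \right)}\right) = - 36 \left(24 - 30\right) = \left(-36\right) \left(-6\right) = 216$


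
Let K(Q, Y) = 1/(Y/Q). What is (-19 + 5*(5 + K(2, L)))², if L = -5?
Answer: 16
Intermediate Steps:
K(Q, Y) = Q/Y
(-19 + 5*(5 + K(2, L)))² = (-19 + 5*(5 + 2/(-5)))² = (-19 + 5*(5 + 2*(-⅕)))² = (-19 + 5*(5 - ⅖))² = (-19 + 5*(23/5))² = (-19 + 23)² = 4² = 16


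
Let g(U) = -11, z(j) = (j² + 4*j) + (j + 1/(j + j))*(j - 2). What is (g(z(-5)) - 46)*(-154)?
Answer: 8778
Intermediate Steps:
z(j) = j² + 4*j + (-2 + j)*(j + 1/(2*j)) (z(j) = (j² + 4*j) + (j + 1/(2*j))*(-2 + j) = (j² + 4*j) + (-2 + j)*(j + 1/(2*j)) = j² + 4*j + (-2 + j)*(j + 1/(2*j)))
(g(z(-5)) - 46)*(-154) = (-11 - 46)*(-154) = -57*(-154) = 8778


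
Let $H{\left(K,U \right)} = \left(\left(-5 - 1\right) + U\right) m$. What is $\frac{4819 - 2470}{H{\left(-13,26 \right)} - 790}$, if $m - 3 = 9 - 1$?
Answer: $- \frac{783}{190} \approx -4.1211$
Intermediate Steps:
$m = 11$ ($m = 3 + \left(9 - 1\right) = 3 + 8 = 11$)
$H{\left(K,U \right)} = -66 + 11 U$ ($H{\left(K,U \right)} = \left(\left(-5 - 1\right) + U\right) 11 = \left(-6 + U\right) 11 = -66 + 11 U$)
$\frac{4819 - 2470}{H{\left(-13,26 \right)} - 790} = \frac{4819 - 2470}{\left(-66 + 11 \cdot 26\right) - 790} = \frac{2349}{\left(-66 + 286\right) - 790} = \frac{2349}{220 - 790} = \frac{2349}{-570} = 2349 \left(- \frac{1}{570}\right) = - \frac{783}{190}$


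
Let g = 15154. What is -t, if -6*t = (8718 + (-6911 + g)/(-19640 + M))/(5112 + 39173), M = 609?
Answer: 33180803/1011345402 ≈ 0.032809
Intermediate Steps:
t = -33180803/1011345402 (t = -(8718 + (-6911 + 15154)/(-19640 + 609))/(6*(5112 + 39173)) = -(8718 + 8243/(-19031))/(6*44285) = -(8718 + 8243*(-1/19031))/(6*44285) = -(8718 - 8243/19031)/(6*44285) = -165904015/(114186*44285) = -⅙*33180803/168557567 = -33180803/1011345402 ≈ -0.032809)
-t = -1*(-33180803/1011345402) = 33180803/1011345402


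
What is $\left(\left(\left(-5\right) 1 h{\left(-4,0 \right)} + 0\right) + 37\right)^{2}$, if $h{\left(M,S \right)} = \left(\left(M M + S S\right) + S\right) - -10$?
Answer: $8649$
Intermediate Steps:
$h{\left(M,S \right)} = 10 + S + M^{2} + S^{2}$ ($h{\left(M,S \right)} = \left(\left(M^{2} + S^{2}\right) + S\right) + 10 = \left(S + M^{2} + S^{2}\right) + 10 = 10 + S + M^{2} + S^{2}$)
$\left(\left(\left(-5\right) 1 h{\left(-4,0 \right)} + 0\right) + 37\right)^{2} = \left(\left(\left(-5\right) 1 \left(10 + 0 + \left(-4\right)^{2} + 0^{2}\right) + 0\right) + 37\right)^{2} = \left(\left(- 5 \left(10 + 0 + 16 + 0\right) + 0\right) + 37\right)^{2} = \left(\left(\left(-5\right) 26 + 0\right) + 37\right)^{2} = \left(\left(-130 + 0\right) + 37\right)^{2} = \left(-130 + 37\right)^{2} = \left(-93\right)^{2} = 8649$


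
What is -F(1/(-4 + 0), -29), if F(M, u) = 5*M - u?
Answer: -111/4 ≈ -27.750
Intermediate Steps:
F(M, u) = -u + 5*M
-F(1/(-4 + 0), -29) = -(-1*(-29) + 5/(-4 + 0)) = -(29 + 5/(-4)) = -(29 + 5*(-1/4)) = -(29 - 5/4) = -1*111/4 = -111/4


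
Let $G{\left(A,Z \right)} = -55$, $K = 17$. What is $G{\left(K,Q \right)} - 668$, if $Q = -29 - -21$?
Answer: $-723$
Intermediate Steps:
$Q = -8$ ($Q = -29 + 21 = -8$)
$G{\left(K,Q \right)} - 668 = -55 - 668 = -723$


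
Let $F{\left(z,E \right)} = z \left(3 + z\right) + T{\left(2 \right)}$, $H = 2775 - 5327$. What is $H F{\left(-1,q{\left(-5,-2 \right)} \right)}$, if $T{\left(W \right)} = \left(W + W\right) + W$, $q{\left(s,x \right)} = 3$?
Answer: $-10208$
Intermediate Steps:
$T{\left(W \right)} = 3 W$ ($T{\left(W \right)} = 2 W + W = 3 W$)
$H = -2552$
$F{\left(z,E \right)} = 6 + z \left(3 + z\right)$ ($F{\left(z,E \right)} = z \left(3 + z\right) + 3 \cdot 2 = z \left(3 + z\right) + 6 = 6 + z \left(3 + z\right)$)
$H F{\left(-1,q{\left(-5,-2 \right)} \right)} = - 2552 \left(6 + \left(-1\right)^{2} + 3 \left(-1\right)\right) = - 2552 \left(6 + 1 - 3\right) = \left(-2552\right) 4 = -10208$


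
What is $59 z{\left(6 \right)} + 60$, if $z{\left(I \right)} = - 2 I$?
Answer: $-648$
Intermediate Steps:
$59 z{\left(6 \right)} + 60 = 59 \left(\left(-2\right) 6\right) + 60 = 59 \left(-12\right) + 60 = -708 + 60 = -648$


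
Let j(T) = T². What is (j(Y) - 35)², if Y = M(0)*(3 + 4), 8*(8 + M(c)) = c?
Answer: 9616201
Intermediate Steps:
M(c) = -8 + c/8
Y = -56 (Y = (-8 + (⅛)*0)*(3 + 4) = (-8 + 0)*7 = -8*7 = -56)
(j(Y) - 35)² = ((-56)² - 35)² = (3136 - 35)² = 3101² = 9616201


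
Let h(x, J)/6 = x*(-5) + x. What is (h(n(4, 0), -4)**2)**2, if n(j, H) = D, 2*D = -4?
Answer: 5308416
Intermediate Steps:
D = -2 (D = (1/2)*(-4) = -2)
n(j, H) = -2
h(x, J) = -24*x (h(x, J) = 6*(x*(-5) + x) = 6*(-5*x + x) = 6*(-4*x) = -24*x)
(h(n(4, 0), -4)**2)**2 = ((-24*(-2))**2)**2 = (48**2)**2 = 2304**2 = 5308416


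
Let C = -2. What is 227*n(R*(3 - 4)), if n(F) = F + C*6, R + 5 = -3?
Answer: -908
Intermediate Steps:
R = -8 (R = -5 - 3 = -8)
n(F) = -12 + F (n(F) = F - 2*6 = F - 12 = -12 + F)
227*n(R*(3 - 4)) = 227*(-12 - 8*(3 - 4)) = 227*(-12 - 8*(-1)) = 227*(-12 + 8) = 227*(-4) = -908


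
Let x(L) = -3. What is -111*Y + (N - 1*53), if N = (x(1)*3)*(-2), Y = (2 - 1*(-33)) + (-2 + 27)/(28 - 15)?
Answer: -53735/13 ≈ -4133.5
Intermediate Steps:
Y = 480/13 (Y = (2 + 33) + 25/13 = 35 + 25*(1/13) = 35 + 25/13 = 480/13 ≈ 36.923)
N = 18 (N = -3*3*(-2) = -9*(-2) = 18)
-111*Y + (N - 1*53) = -111*480/13 + (18 - 1*53) = -53280/13 + (18 - 53) = -53280/13 - 35 = -53735/13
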